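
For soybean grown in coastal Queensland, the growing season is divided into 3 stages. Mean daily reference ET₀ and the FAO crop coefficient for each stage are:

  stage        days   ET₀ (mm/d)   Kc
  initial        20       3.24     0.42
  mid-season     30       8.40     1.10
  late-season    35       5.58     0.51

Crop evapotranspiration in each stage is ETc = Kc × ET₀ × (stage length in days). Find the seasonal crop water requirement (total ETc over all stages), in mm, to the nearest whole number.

404 mm

initial: 0.42 × 3.24 × 20 = 27.22 mm
mid-season: 1.10 × 8.40 × 30 = 277.20 mm
late-season: 0.51 × 5.58 × 35 = 99.60 mm
Seasonal total = 404.02 mm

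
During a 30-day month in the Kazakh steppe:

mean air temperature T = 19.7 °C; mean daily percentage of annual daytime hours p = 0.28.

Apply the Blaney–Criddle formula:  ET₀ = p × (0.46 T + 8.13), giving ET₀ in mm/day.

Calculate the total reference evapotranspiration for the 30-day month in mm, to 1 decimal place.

144.4 mm

ET₀ = 0.28 × (0.46 × 19.7 + 8.13) = 0.28 × 17.192 = 4.8138 mm/d
Monthly total = 4.8138 × 30 = 144.414 mm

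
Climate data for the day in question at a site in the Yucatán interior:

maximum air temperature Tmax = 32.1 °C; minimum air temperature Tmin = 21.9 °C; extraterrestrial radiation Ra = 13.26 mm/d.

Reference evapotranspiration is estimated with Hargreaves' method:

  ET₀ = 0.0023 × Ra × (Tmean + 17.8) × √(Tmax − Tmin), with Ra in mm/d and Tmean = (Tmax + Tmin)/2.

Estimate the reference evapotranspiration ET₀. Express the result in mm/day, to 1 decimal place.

4.4 mm/day

Tmean = (32.1 + 21.9)/2 = 27.00 °C
ET₀ = 0.0023 × 13.26 × (27.00 + 17.8) × √10.2 = 0.0023 × 13.26 × 44.80 × 3.1937 = 4.3636 mm/d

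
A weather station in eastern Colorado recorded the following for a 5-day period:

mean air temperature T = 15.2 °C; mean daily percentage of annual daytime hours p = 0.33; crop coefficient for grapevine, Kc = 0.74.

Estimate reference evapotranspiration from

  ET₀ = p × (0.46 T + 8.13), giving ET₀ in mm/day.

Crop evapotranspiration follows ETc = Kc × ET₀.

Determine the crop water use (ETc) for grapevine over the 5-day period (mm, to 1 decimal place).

ET₀ = 0.33 × (0.46 × 15.2 + 8.13) = 0.33 × 15.122 = 4.9903 mm/d
ETc = Kc × ET₀ = 0.74 × 4.9903 = 3.6928 mm/d
Over 5 days: 3.6928 × 5 = 18.464 mm

18.5 mm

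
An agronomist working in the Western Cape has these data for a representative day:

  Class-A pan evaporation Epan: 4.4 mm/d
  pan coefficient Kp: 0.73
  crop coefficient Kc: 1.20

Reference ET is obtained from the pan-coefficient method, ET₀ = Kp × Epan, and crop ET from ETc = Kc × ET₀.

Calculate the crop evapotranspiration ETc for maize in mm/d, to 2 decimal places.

3.85 mm/d

ET₀ = 0.73 × 4.4 = 3.2120 mm/d
ETc = Kc × ET₀ = 1.20 × 3.2120 = 3.8544 mm/d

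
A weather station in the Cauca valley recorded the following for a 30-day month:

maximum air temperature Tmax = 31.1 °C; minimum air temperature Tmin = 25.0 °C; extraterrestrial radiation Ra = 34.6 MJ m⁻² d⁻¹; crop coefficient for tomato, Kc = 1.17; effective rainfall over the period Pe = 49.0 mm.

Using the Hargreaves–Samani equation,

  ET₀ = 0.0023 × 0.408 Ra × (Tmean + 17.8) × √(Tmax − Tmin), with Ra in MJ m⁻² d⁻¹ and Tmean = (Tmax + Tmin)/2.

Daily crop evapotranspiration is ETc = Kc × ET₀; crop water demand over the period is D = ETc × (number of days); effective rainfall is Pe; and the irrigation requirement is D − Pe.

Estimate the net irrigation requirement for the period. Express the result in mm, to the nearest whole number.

80 mm

Tmean = (31.1 + 25.0)/2 = 28.05 °C
0.408 Ra = 0.408 × 34.6 = 14.1168 mm/d equivalent
ET₀ = 0.0023 × 14.1168 × (28.05 + 17.8) × √6.1 = 0.0023 × 14.1168 × 45.85 × 2.4698 = 3.6768 mm/d
ETc = Kc × ET₀ = 1.17 × 3.6768 = 4.3019 mm/d
Crop demand D = ETc × 30 d = 4.3019 × 30 = 129.057 mm
D − Pe = 129.057 − 49.0 = 80.057 mm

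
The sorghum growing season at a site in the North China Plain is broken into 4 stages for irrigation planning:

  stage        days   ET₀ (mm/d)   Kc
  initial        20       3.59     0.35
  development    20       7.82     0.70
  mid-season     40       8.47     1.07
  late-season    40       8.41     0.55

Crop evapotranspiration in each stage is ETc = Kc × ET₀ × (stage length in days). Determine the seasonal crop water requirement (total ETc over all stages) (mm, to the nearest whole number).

initial: 0.35 × 3.59 × 20 = 25.13 mm
development: 0.70 × 7.82 × 20 = 109.48 mm
mid-season: 1.07 × 8.47 × 40 = 362.52 mm
late-season: 0.55 × 8.41 × 40 = 185.02 mm
Seasonal total = 682.15 mm

682 mm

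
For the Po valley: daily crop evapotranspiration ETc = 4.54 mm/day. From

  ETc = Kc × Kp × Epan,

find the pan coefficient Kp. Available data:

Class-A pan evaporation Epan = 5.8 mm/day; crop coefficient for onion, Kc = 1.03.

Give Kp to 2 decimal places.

0.76

ETc = Kc × Kp × Epan  ⇒  Kp = ETc / (Kc × Epan)
Kp = 4.54 / (1.03 × 5.8) = 4.54 / 5.974 = 0.7600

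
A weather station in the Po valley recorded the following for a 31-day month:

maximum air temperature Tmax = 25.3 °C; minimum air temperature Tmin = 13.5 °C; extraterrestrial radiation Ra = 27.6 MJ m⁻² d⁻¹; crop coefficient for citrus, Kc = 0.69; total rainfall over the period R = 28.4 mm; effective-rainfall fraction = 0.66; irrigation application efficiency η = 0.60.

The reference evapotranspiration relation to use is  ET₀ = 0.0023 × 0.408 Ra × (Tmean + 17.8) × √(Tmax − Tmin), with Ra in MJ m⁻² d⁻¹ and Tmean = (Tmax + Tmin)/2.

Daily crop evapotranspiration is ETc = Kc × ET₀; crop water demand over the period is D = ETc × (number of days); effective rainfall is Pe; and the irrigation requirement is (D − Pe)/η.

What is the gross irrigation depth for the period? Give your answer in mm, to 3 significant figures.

86.7 mm

Tmean = (25.3 + 13.5)/2 = 19.40 °C
0.408 Ra = 0.408 × 27.6 = 11.2608 mm/d equivalent
ET₀ = 0.0023 × 11.2608 × (19.40 + 17.8) × √11.8 = 0.0023 × 11.2608 × 37.20 × 3.4351 = 3.3096 mm/d
ETc = Kc × ET₀ = 0.69 × 3.3096 = 2.2836 mm/d
Crop demand D = ETc × 31 d = 2.2836 × 31 = 70.792 mm
Pe = 0.66 × 28.4 = 18.744 mm
D − Pe = 70.792 − 18.744 = 52.048 mm
Gross irrigation = 52.048 / 0.60 = 86.747 mm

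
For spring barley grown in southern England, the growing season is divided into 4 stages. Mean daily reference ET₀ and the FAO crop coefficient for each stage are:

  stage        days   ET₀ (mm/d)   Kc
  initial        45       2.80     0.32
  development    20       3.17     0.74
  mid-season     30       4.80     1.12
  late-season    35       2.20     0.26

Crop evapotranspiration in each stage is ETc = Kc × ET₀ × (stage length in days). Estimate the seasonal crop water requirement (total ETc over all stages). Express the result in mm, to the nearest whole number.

269 mm

initial: 0.32 × 2.80 × 45 = 40.32 mm
development: 0.74 × 3.17 × 20 = 46.92 mm
mid-season: 1.12 × 4.80 × 30 = 161.28 mm
late-season: 0.26 × 2.20 × 35 = 20.02 mm
Seasonal total = 268.54 mm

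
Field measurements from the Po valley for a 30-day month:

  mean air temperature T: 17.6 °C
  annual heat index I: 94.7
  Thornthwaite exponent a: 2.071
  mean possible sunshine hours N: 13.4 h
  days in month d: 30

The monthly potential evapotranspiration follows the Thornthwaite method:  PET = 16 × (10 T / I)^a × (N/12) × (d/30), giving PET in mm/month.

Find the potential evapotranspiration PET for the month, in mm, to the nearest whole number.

10T/I = 10 × 17.6 / 94.7 = 1.8585
(10T/I)^a = 1.8585^2.071 = 3.6094
Uncorrected PET = 16 × 3.6094 = 57.750 mm
Correction = (N/12)(d/30) = (13.4/12)(30/30) = 1.1167
PET = 57.750 × 1.1167 = 64.489 mm/month

64 mm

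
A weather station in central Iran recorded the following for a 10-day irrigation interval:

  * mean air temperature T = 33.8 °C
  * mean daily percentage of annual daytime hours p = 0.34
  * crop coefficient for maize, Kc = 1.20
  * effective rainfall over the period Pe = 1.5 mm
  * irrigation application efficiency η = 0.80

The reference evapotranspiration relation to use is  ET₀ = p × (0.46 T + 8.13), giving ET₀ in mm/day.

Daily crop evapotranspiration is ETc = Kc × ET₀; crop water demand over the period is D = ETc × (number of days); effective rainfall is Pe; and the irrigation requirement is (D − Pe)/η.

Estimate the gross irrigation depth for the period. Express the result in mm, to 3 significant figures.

ET₀ = 0.34 × (0.46 × 33.8 + 8.13) = 0.34 × 23.678 = 8.0505 mm/d
ETc = Kc × ET₀ = 1.20 × 8.0505 = 9.6606 mm/d
Crop demand D = ETc × 10 d = 9.6606 × 10 = 96.606 mm
D − Pe = 96.606 − 1.5 = 95.106 mm
Gross irrigation = 95.106 / 0.80 = 118.883 mm

119 mm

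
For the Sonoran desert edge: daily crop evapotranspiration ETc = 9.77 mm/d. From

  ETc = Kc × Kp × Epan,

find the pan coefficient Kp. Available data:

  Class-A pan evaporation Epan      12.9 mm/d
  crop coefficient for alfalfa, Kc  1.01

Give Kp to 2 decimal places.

0.75

ETc = Kc × Kp × Epan  ⇒  Kp = ETc / (Kc × Epan)
Kp = 9.77 / (1.01 × 12.9) = 9.77 / 13.029 = 0.7499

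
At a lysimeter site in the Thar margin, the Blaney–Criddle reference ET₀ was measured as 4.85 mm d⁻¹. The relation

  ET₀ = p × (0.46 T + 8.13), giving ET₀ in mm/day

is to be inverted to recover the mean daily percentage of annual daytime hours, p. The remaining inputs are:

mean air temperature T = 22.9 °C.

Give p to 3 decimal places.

0.260

p = ET₀ / (0.46 T + 8.13) = 4.85 / (0.46 × 22.9 + 8.13) = 4.85 / 18.664 = 0.2599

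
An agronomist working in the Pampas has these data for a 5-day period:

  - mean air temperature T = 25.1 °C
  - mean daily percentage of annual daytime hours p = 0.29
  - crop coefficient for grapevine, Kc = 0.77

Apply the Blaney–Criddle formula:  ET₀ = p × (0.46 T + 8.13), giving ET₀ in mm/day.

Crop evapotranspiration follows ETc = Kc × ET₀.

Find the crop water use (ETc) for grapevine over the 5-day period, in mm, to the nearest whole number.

ET₀ = 0.29 × (0.46 × 25.1 + 8.13) = 0.29 × 19.676 = 5.7060 mm/d
ETc = Kc × ET₀ = 0.77 × 5.7060 = 4.3936 mm/d
Over 5 days: 4.3936 × 5 = 21.968 mm

22 mm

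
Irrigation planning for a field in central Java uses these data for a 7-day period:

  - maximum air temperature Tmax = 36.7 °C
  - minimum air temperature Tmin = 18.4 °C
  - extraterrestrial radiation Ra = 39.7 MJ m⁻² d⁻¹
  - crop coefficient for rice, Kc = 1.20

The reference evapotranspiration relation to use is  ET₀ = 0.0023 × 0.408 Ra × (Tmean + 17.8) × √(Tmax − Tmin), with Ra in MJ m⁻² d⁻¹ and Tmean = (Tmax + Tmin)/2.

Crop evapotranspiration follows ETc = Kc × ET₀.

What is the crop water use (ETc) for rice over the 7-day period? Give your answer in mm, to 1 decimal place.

Tmean = (36.7 + 18.4)/2 = 27.55 °C
0.408 Ra = 0.408 × 39.7 = 16.1976 mm/d equivalent
ET₀ = 0.0023 × 16.1976 × (27.55 + 17.8) × √18.3 = 0.0023 × 16.1976 × 45.35 × 4.2778 = 7.2273 mm/d
ETc = Kc × ET₀ = 1.20 × 7.2273 = 8.6728 mm/d
Over 7 days: 8.6728 × 7 = 60.710 mm

60.7 mm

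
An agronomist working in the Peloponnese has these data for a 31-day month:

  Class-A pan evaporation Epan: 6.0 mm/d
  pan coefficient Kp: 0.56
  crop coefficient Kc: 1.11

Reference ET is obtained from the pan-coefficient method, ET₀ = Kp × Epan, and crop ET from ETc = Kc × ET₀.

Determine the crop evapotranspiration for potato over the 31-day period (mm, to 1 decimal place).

ET₀ = 0.56 × 6.0 = 3.3600 mm/d
ETc = Kc × ET₀ = 1.11 × 3.3600 = 3.7296 mm/d
Over 31 days: 3.7296 × 31 = 115.618 mm

115.6 mm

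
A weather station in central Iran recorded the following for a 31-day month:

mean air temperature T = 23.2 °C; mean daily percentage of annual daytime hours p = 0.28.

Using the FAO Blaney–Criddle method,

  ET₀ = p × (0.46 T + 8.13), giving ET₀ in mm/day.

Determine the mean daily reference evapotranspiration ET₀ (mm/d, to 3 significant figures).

ET₀ = 0.28 × (0.46 × 23.2 + 8.13) = 0.28 × 18.802 = 5.2646 mm/d

5.26 mm/d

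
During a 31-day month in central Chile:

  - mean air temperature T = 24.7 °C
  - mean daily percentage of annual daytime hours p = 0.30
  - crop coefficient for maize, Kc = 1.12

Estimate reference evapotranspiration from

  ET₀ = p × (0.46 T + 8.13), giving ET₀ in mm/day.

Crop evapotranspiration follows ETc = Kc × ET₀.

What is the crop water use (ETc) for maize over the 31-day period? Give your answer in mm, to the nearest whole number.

203 mm

ET₀ = 0.30 × (0.46 × 24.7 + 8.13) = 0.30 × 19.492 = 5.8476 mm/d
ETc = Kc × ET₀ = 1.12 × 5.8476 = 6.5493 mm/d
Over 31 days: 6.5493 × 31 = 203.028 mm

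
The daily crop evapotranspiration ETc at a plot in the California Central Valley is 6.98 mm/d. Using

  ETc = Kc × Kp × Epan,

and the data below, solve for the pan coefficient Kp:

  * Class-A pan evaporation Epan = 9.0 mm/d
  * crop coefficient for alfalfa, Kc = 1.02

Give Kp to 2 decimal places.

ETc = Kc × Kp × Epan  ⇒  Kp = ETc / (Kc × Epan)
Kp = 6.98 / (1.02 × 9.0) = 6.98 / 9.180 = 0.7603

0.76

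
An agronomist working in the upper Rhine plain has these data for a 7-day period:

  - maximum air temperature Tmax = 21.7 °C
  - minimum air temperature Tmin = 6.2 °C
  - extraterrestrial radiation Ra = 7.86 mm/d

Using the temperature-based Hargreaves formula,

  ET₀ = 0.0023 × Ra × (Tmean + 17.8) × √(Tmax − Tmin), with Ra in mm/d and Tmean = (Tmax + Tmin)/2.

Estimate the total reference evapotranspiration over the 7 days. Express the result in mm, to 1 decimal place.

15.8 mm

Tmean = (21.7 + 6.2)/2 = 13.95 °C
ET₀ = 0.0023 × 7.86 × (13.95 + 17.8) × √15.5 = 0.0023 × 7.86 × 31.75 × 3.9370 = 2.2597 mm/d
Over 7 days: 2.2597 × 7 = 15.818 mm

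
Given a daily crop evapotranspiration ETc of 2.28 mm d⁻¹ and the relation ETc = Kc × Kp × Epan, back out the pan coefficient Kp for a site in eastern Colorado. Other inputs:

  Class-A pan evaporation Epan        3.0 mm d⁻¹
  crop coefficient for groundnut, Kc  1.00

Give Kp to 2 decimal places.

0.76

ETc = Kc × Kp × Epan  ⇒  Kp = ETc / (Kc × Epan)
Kp = 2.28 / (1.00 × 3.0) = 2.28 / 3.000 = 0.7600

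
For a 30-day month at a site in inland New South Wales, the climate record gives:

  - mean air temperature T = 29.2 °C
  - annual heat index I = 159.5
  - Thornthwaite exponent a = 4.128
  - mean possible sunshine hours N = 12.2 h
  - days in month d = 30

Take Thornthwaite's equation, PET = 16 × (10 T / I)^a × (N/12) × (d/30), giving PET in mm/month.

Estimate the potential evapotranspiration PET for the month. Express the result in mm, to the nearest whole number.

10T/I = 10 × 29.2 / 159.5 = 1.8307
(10T/I)^a = 1.8307^4.128 = 12.1362
Uncorrected PET = 16 × 12.1362 = 194.179 mm
Correction = (N/12)(d/30) = (12.2/12)(30/30) = 1.0167
PET = 194.179 × 1.0167 = 197.422 mm/month

197 mm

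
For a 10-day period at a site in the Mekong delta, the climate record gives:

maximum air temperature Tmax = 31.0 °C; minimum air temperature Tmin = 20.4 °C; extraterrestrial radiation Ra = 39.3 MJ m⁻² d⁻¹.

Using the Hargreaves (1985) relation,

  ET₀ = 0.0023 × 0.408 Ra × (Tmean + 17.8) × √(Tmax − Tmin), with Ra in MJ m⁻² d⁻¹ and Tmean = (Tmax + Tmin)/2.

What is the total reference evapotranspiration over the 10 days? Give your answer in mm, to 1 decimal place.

Tmean = (31.0 + 20.4)/2 = 25.70 °C
0.408 Ra = 0.408 × 39.3 = 16.0344 mm/d equivalent
ET₀ = 0.0023 × 16.0344 × (25.70 + 17.8) × √10.6 = 0.0023 × 16.0344 × 43.50 × 3.2558 = 5.2231 mm/d
Over 10 days: 5.2231 × 10 = 52.231 mm

52.2 mm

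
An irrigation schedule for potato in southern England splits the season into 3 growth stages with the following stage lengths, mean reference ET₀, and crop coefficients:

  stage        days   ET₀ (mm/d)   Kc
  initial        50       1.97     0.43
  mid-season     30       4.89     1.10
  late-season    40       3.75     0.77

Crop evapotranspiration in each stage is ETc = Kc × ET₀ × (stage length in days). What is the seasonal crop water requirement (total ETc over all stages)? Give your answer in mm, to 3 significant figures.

initial: 0.43 × 1.97 × 50 = 42.36 mm
mid-season: 1.10 × 4.89 × 30 = 161.37 mm
late-season: 0.77 × 3.75 × 40 = 115.50 mm
Seasonal total = 319.23 mm

319 mm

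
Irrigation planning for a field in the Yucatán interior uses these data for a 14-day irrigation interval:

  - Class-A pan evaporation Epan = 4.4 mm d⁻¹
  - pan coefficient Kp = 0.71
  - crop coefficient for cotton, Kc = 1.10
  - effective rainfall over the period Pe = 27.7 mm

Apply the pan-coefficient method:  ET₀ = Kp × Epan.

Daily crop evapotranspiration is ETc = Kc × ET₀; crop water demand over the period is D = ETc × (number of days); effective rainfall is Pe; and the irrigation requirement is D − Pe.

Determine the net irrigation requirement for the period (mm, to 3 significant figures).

ET₀ = 0.71 × 4.4 = 3.1240 mm/d
ETc = Kc × ET₀ = 1.10 × 3.1240 = 3.4364 mm/d
Crop demand D = ETc × 14 d = 3.4364 × 14 = 48.110 mm
D − Pe = 48.110 − 27.7 = 20.410 mm

20.4 mm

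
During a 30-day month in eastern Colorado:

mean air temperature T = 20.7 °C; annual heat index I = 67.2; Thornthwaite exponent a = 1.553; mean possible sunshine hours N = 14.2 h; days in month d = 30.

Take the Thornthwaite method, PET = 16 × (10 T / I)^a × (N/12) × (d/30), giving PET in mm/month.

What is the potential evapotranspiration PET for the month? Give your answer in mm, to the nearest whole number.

10T/I = 10 × 20.7 / 67.2 = 3.0804
(10T/I)^a = 3.0804^1.553 = 5.7386
Uncorrected PET = 16 × 5.7386 = 91.818 mm
Correction = (N/12)(d/30) = (14.2/12)(30/30) = 1.1833
PET = 91.818 × 1.1833 = 108.648 mm/month

109 mm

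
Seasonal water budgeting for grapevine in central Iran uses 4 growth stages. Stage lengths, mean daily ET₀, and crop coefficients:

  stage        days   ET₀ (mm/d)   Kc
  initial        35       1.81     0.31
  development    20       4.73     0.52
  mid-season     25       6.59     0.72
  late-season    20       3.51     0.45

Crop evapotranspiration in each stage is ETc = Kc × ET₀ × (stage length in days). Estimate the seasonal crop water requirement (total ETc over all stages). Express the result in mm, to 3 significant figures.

219 mm

initial: 0.31 × 1.81 × 35 = 19.64 mm
development: 0.52 × 4.73 × 20 = 49.19 mm
mid-season: 0.72 × 6.59 × 25 = 118.62 mm
late-season: 0.45 × 3.51 × 20 = 31.59 mm
Seasonal total = 219.04 mm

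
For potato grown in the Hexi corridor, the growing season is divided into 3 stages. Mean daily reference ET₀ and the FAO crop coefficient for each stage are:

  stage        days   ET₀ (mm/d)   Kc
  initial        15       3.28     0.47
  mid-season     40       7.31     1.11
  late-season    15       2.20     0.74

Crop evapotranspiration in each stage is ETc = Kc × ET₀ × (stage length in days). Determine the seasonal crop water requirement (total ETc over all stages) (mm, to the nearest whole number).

372 mm

initial: 0.47 × 3.28 × 15 = 23.12 mm
mid-season: 1.11 × 7.31 × 40 = 324.56 mm
late-season: 0.74 × 2.20 × 15 = 24.42 mm
Seasonal total = 372.10 mm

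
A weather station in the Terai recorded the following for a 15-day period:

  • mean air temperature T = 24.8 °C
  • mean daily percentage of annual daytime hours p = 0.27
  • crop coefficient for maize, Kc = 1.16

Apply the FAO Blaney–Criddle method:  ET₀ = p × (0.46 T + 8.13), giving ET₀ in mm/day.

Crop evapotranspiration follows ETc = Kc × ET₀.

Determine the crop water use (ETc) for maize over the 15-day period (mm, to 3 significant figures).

91.8 mm

ET₀ = 0.27 × (0.46 × 24.8 + 8.13) = 0.27 × 19.538 = 5.2753 mm/d
ETc = Kc × ET₀ = 1.16 × 5.2753 = 6.1193 mm/d
Over 15 days: 6.1193 × 15 = 91.790 mm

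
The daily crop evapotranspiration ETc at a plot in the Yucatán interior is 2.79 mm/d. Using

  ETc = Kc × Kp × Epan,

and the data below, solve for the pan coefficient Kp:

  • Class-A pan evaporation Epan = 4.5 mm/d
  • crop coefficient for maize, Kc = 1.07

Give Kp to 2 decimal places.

ETc = Kc × Kp × Epan  ⇒  Kp = ETc / (Kc × Epan)
Kp = 2.79 / (1.07 × 4.5) = 2.79 / 4.815 = 0.5794

0.58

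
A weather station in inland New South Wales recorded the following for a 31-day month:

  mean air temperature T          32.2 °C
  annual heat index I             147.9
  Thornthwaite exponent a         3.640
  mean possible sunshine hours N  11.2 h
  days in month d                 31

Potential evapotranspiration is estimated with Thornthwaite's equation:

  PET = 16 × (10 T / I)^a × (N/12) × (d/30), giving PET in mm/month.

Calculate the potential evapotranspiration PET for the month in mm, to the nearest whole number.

10T/I = 10 × 32.2 / 147.9 = 2.1771
(10T/I)^a = 2.1771^3.640 = 16.9776
Uncorrected PET = 16 × 16.9776 = 271.642 mm
Correction = (N/12)(d/30) = (11.2/12)(31/30) = 0.9644
PET = 271.642 × 0.9644 = 261.972 mm/month

262 mm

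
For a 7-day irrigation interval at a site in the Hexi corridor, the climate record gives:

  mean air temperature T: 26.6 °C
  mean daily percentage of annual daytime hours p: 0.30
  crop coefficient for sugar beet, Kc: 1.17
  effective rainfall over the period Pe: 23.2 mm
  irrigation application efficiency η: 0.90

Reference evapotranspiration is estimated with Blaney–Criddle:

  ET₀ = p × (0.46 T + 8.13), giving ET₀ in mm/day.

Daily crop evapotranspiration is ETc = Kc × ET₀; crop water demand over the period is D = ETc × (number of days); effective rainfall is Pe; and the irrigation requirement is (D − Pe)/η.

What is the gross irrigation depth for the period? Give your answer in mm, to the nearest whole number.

30 mm

ET₀ = 0.30 × (0.46 × 26.6 + 8.13) = 0.30 × 20.366 = 6.1098 mm/d
ETc = Kc × ET₀ = 1.17 × 6.1098 = 7.1485 mm/d
Crop demand D = ETc × 7 d = 7.1485 × 7 = 50.040 mm
D − Pe = 50.040 − 23.2 = 26.840 mm
Gross irrigation = 26.840 / 0.90 = 29.822 mm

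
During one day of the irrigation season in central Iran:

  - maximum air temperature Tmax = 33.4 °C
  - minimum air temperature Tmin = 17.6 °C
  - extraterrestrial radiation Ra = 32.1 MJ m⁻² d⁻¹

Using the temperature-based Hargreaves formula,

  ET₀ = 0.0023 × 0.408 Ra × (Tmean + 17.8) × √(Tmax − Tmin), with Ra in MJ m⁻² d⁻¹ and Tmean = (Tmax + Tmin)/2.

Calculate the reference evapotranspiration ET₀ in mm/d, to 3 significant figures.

5.18 mm/d

Tmean = (33.4 + 17.6)/2 = 25.50 °C
0.408 Ra = 0.408 × 32.1 = 13.0968 mm/d equivalent
ET₀ = 0.0023 × 13.0968 × (25.50 + 17.8) × √15.8 = 0.0023 × 13.0968 × 43.30 × 3.9749 = 5.1845 mm/d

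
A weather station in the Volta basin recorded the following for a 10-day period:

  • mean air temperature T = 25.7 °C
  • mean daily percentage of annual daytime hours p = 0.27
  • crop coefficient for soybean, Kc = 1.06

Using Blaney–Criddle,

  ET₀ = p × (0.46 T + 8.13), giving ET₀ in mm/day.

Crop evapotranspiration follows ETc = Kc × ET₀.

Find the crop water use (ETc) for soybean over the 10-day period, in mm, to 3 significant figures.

57.1 mm

ET₀ = 0.27 × (0.46 × 25.7 + 8.13) = 0.27 × 19.952 = 5.3870 mm/d
ETc = Kc × ET₀ = 1.06 × 5.3870 = 5.7102 mm/d
Over 10 days: 5.7102 × 10 = 57.102 mm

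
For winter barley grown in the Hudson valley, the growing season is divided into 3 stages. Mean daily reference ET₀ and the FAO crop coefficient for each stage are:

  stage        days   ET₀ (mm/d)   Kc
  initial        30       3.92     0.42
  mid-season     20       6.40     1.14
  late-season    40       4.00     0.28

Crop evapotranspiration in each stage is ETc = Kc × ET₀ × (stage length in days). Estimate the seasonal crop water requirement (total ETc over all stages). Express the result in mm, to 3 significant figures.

initial: 0.42 × 3.92 × 30 = 49.39 mm
mid-season: 1.14 × 6.40 × 20 = 145.92 mm
late-season: 0.28 × 4.00 × 40 = 44.80 mm
Seasonal total = 240.11 mm

240 mm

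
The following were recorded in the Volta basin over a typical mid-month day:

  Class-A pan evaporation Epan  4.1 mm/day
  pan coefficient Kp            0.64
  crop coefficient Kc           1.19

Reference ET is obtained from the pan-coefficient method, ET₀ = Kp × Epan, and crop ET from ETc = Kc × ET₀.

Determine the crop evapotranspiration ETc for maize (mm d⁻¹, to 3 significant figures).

3.12 mm d⁻¹

ET₀ = 0.64 × 4.1 = 2.6240 mm/d
ETc = Kc × ET₀ = 1.19 × 2.6240 = 3.1226 mm/d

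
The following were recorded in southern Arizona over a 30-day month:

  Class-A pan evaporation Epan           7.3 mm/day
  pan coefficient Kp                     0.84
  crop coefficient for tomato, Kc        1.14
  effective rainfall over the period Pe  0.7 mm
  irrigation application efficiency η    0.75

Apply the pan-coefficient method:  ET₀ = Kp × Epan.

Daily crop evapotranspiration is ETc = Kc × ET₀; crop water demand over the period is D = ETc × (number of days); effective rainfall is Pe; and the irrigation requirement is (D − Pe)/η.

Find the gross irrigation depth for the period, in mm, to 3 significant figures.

279 mm

ET₀ = 0.84 × 7.3 = 6.1320 mm/d
ETc = Kc × ET₀ = 1.14 × 6.1320 = 6.9905 mm/d
Crop demand D = ETc × 30 d = 6.9905 × 30 = 209.715 mm
D − Pe = 209.715 − 0.7 = 209.015 mm
Gross irrigation = 209.015 / 0.75 = 278.687 mm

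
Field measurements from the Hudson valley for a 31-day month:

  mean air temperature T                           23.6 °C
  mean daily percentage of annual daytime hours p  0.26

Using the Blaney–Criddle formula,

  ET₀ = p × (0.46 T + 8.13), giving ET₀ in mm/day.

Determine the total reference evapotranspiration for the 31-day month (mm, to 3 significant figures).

ET₀ = 0.26 × (0.46 × 23.6 + 8.13) = 0.26 × 18.986 = 4.9364 mm/d
Monthly total = 4.9364 × 31 = 153.028 mm

153 mm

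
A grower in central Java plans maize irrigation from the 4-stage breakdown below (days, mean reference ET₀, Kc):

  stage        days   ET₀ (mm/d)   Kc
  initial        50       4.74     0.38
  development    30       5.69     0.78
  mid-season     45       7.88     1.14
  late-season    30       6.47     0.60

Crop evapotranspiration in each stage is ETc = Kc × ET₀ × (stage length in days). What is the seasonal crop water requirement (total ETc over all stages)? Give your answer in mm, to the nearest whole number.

744 mm

initial: 0.38 × 4.74 × 50 = 90.06 mm
development: 0.78 × 5.69 × 30 = 133.15 mm
mid-season: 1.14 × 7.88 × 45 = 404.24 mm
late-season: 0.60 × 6.47 × 30 = 116.46 mm
Seasonal total = 743.91 mm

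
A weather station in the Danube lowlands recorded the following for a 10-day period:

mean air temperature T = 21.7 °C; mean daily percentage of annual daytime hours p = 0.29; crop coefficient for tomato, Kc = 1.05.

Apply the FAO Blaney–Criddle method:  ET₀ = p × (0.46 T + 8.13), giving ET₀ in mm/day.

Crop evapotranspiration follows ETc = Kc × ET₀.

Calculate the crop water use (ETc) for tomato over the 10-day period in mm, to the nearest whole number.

ET₀ = 0.29 × (0.46 × 21.7 + 8.13) = 0.29 × 18.112 = 5.2525 mm/d
ETc = Kc × ET₀ = 1.05 × 5.2525 = 5.5151 mm/d
Over 10 days: 5.5151 × 10 = 55.151 mm

55 mm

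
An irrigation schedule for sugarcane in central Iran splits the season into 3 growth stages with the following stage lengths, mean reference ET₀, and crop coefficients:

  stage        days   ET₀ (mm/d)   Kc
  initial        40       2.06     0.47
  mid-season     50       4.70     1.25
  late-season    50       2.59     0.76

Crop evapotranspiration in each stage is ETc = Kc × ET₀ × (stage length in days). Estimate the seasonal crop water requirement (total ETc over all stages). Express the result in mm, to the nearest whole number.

initial: 0.47 × 2.06 × 40 = 38.73 mm
mid-season: 1.25 × 4.70 × 50 = 293.75 mm
late-season: 0.76 × 2.59 × 50 = 98.42 mm
Seasonal total = 430.90 mm

431 mm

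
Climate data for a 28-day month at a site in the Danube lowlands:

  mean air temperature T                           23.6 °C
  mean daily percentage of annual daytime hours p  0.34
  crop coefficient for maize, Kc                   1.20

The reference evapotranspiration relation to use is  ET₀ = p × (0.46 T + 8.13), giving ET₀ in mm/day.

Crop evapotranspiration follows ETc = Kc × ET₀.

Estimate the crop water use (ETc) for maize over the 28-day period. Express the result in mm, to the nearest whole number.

217 mm

ET₀ = 0.34 × (0.46 × 23.6 + 8.13) = 0.34 × 18.986 = 6.4552 mm/d
ETc = Kc × ET₀ = 1.20 × 6.4552 = 7.7462 mm/d
Over 28 days: 7.7462 × 28 = 216.894 mm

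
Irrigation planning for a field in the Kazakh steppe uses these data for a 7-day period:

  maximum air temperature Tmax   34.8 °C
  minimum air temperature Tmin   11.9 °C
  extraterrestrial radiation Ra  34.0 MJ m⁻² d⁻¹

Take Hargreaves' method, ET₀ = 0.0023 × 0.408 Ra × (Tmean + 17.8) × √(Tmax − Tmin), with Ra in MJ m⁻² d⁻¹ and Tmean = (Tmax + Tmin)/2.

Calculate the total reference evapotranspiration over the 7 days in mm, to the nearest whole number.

44 mm

Tmean = (34.8 + 11.9)/2 = 23.35 °C
0.408 Ra = 0.408 × 34.0 = 13.8720 mm/d equivalent
ET₀ = 0.0023 × 13.8720 × (23.35 + 17.8) × √22.9 = 0.0023 × 13.8720 × 41.15 × 4.7854 = 6.2828 mm/d
Over 7 days: 6.2828 × 7 = 43.980 mm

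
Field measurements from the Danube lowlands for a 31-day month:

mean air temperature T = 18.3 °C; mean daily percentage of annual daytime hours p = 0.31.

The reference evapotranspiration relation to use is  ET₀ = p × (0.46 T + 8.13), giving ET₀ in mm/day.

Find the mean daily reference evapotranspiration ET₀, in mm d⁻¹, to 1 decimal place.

ET₀ = 0.31 × (0.46 × 18.3 + 8.13) = 0.31 × 16.548 = 5.1299 mm/d

5.1 mm d⁻¹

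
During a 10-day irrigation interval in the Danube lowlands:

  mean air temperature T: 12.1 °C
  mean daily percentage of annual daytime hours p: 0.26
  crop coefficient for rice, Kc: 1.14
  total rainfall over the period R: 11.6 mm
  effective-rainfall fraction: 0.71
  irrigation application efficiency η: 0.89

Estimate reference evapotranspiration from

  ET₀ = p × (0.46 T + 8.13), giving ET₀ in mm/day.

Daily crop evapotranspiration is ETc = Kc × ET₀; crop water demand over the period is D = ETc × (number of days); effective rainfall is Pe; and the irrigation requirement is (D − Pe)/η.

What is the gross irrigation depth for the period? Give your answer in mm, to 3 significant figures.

ET₀ = 0.26 × (0.46 × 12.1 + 8.13) = 0.26 × 13.696 = 3.5610 mm/d
ETc = Kc × ET₀ = 1.14 × 3.5610 = 4.0595 mm/d
Crop demand D = ETc × 10 d = 4.0595 × 10 = 40.595 mm
Pe = 0.71 × 11.6 = 8.236 mm
D − Pe = 40.595 − 8.236 = 32.359 mm
Gross irrigation = 32.359 / 0.89 = 36.358 mm

36.4 mm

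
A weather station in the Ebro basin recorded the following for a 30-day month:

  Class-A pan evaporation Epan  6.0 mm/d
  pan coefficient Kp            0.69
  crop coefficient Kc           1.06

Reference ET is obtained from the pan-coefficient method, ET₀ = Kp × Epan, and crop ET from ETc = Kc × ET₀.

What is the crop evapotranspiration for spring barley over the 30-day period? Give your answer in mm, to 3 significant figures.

ET₀ = 0.69 × 6.0 = 4.1400 mm/d
ETc = Kc × ET₀ = 1.06 × 4.1400 = 4.3884 mm/d
Over 30 days: 4.3884 × 30 = 131.652 mm

132 mm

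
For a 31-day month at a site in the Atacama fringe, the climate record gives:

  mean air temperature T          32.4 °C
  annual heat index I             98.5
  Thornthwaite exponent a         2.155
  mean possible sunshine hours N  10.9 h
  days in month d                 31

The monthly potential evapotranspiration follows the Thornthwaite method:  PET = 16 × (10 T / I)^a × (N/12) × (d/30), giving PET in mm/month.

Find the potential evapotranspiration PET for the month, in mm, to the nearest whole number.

10T/I = 10 × 32.4 / 98.5 = 3.2893
(10T/I)^a = 3.2893^2.155 = 13.0124
Uncorrected PET = 16 × 13.0124 = 208.198 mm
Correction = (N/12)(d/30) = (10.9/12)(31/30) = 0.9386
PET = 208.198 × 0.9386 = 195.415 mm/month

195 mm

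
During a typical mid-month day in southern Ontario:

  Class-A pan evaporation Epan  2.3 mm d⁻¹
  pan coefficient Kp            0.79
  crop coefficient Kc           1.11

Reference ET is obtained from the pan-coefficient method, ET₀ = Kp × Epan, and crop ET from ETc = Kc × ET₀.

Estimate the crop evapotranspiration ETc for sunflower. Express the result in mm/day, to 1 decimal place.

2.0 mm/day

ET₀ = 0.79 × 2.3 = 1.8170 mm/d
ETc = Kc × ET₀ = 1.11 × 1.8170 = 2.0169 mm/d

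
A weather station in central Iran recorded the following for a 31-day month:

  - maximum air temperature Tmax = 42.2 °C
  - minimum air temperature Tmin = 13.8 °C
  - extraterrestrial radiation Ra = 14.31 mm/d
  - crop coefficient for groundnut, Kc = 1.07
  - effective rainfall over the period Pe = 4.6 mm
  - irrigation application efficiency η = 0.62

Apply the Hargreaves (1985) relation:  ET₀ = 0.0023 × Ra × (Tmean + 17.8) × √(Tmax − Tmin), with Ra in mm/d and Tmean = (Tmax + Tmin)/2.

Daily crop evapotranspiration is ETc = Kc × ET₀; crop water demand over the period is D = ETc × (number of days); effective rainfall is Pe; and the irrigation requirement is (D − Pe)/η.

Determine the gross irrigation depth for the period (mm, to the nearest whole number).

Tmean = (42.2 + 13.8)/2 = 28.00 °C
ET₀ = 0.0023 × 14.31 × (28.00 + 17.8) × √28.4 = 0.0023 × 14.31 × 45.80 × 5.3292 = 8.0333 mm/d
ETc = Kc × ET₀ = 1.07 × 8.0333 = 8.5956 mm/d
Crop demand D = ETc × 31 d = 8.5956 × 31 = 266.464 mm
D − Pe = 266.464 − 4.6 = 261.864 mm
Gross irrigation = 261.864 / 0.62 = 422.361 mm

422 mm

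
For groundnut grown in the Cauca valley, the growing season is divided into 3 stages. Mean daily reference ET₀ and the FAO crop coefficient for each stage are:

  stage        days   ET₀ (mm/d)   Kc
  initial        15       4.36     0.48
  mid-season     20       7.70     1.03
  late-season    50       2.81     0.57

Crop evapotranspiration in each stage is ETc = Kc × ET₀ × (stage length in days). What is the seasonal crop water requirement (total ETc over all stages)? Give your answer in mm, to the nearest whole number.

270 mm

initial: 0.48 × 4.36 × 15 = 31.39 mm
mid-season: 1.03 × 7.70 × 20 = 158.62 mm
late-season: 0.57 × 2.81 × 50 = 80.09 mm
Seasonal total = 270.10 mm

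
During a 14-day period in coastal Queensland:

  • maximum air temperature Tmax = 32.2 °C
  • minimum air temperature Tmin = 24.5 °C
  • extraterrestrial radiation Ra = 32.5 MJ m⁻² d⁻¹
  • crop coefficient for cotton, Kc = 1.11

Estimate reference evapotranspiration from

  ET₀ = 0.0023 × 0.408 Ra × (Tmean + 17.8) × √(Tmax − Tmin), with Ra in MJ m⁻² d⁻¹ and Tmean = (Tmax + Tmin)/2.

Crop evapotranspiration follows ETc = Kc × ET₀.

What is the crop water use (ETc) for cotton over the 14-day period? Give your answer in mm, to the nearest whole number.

61 mm

Tmean = (32.2 + 24.5)/2 = 28.35 °C
0.408 Ra = 0.408 × 32.5 = 13.2600 mm/d equivalent
ET₀ = 0.0023 × 13.2600 × (28.35 + 17.8) × √7.7 = 0.0023 × 13.2600 × 46.15 × 2.7749 = 3.9056 mm/d
ETc = Kc × ET₀ = 1.11 × 3.9056 = 4.3352 mm/d
Over 14 days: 4.3352 × 14 = 60.693 mm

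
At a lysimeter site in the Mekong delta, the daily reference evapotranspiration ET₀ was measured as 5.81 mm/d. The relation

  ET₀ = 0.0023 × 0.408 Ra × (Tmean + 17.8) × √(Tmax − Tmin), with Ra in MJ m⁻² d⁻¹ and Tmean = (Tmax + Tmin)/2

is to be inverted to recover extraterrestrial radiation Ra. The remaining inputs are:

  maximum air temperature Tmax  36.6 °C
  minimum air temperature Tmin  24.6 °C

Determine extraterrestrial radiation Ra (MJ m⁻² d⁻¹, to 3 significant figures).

Tmean = (36.6+24.6)/2 = 30.60 °C; ΔT = 12.0
Ra = ET₀ / [0.0023 × 0.408 × (Tmean+17.8) × √ΔT]
   = 5.81 / (0.0023 × 0.408 × 48.40 × 3.4641) = 36.928 MJ m⁻² d⁻¹

36.9 MJ m⁻² d⁻¹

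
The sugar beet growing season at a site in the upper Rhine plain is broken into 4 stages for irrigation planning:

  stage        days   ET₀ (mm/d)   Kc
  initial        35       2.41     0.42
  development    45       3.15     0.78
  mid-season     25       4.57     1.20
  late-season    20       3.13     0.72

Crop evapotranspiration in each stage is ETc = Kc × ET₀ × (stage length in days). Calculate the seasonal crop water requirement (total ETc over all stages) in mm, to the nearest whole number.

initial: 0.42 × 2.41 × 35 = 35.43 mm
development: 0.78 × 3.15 × 45 = 110.57 mm
mid-season: 1.20 × 4.57 × 25 = 137.10 mm
late-season: 0.72 × 3.13 × 20 = 45.07 mm
Seasonal total = 328.17 mm

328 mm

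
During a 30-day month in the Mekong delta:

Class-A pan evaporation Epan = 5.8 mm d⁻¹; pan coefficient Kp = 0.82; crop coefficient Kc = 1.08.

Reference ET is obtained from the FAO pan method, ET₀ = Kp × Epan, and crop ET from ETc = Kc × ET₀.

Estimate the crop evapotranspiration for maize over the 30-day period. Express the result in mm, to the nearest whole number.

ET₀ = 0.82 × 5.8 = 4.7560 mm/d
ETc = Kc × ET₀ = 1.08 × 4.7560 = 5.1365 mm/d
Over 30 days: 5.1365 × 30 = 154.095 mm

154 mm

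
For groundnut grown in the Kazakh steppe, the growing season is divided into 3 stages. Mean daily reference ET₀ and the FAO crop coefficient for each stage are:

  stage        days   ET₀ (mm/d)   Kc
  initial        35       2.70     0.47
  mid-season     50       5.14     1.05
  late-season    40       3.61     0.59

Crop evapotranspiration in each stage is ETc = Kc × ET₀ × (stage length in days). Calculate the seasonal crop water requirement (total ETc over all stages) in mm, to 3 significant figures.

399 mm

initial: 0.47 × 2.70 × 35 = 44.42 mm
mid-season: 1.05 × 5.14 × 50 = 269.85 mm
late-season: 0.59 × 3.61 × 40 = 85.20 mm
Seasonal total = 399.47 mm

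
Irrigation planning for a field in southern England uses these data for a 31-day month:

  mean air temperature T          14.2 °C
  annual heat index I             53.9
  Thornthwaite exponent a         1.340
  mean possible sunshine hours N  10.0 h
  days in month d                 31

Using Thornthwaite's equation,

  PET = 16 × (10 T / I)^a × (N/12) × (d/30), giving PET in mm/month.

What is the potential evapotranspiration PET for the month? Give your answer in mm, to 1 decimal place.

10T/I = 10 × 14.2 / 53.9 = 2.6345
(10T/I)^a = 2.6345^1.340 = 3.6621
Uncorrected PET = 16 × 3.6621 = 58.594 mm
Correction = (N/12)(d/30) = (10.0/12)(31/30) = 0.8611
PET = 58.594 × 0.8611 = 50.455 mm/month

50.5 mm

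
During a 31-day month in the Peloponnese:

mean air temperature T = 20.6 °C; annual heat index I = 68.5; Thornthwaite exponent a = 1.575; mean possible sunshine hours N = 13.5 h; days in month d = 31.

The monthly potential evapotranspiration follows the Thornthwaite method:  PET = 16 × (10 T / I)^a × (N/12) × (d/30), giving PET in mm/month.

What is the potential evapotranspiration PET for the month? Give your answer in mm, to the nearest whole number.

10T/I = 10 × 20.6 / 68.5 = 3.0073
(10T/I)^a = 3.0073^1.575 = 5.6641
Uncorrected PET = 16 × 5.6641 = 90.626 mm
Correction = (N/12)(d/30) = (13.5/12)(31/30) = 1.1625
PET = 90.626 × 1.1625 = 105.353 mm/month

105 mm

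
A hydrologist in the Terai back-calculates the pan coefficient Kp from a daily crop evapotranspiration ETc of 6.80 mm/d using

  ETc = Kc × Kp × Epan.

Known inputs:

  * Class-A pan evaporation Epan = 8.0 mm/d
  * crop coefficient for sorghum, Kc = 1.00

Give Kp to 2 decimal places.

ETc = Kc × Kp × Epan  ⇒  Kp = ETc / (Kc × Epan)
Kp = 6.80 / (1.00 × 8.0) = 6.80 / 8.000 = 0.8500

0.85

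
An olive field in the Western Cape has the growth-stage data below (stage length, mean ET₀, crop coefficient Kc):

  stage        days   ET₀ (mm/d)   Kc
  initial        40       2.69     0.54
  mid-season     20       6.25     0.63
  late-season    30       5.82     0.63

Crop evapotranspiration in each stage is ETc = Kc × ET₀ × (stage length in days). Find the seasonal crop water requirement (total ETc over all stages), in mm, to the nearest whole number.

initial: 0.54 × 2.69 × 40 = 58.10 mm
mid-season: 0.63 × 6.25 × 20 = 78.75 mm
late-season: 0.63 × 5.82 × 30 = 110.00 mm
Seasonal total = 246.85 mm

247 mm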